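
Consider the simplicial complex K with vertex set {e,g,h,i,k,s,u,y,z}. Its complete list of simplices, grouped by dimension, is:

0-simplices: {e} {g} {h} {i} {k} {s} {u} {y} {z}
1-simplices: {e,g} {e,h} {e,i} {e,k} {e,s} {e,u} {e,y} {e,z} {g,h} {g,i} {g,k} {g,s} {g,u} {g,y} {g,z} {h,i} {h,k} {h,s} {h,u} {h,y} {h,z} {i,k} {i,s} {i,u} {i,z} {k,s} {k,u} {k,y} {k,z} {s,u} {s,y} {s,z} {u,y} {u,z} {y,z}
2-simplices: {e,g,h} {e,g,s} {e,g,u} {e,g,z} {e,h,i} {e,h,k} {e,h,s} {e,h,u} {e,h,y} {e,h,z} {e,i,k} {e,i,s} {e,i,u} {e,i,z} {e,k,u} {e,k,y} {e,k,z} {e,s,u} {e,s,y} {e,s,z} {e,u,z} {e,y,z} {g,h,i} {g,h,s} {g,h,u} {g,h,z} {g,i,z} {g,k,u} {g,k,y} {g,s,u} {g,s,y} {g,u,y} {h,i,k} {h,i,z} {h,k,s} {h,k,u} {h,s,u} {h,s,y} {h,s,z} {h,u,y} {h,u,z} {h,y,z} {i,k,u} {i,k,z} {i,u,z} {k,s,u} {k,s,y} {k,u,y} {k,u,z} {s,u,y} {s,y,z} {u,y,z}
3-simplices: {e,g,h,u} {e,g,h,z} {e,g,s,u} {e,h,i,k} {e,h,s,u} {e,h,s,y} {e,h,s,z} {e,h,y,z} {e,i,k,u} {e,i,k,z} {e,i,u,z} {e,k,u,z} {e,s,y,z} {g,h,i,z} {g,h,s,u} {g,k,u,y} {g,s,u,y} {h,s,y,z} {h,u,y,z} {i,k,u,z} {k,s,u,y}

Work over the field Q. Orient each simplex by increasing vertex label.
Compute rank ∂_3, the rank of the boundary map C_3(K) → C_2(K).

n_0=9 n_1=35 n_2=52 n_3=21  [Q]
∂1: piv[eg,eh,ei,ek,es,eu,ey,ez] rk=8  ker:gh,gi,gk,gs,gu,gy,gz,hi,hk,hs,hu,hy,hz,ik,is,iu,iz,ks,ku,ky,kz,su,sy,sz,uy,uz,yz
∂2: piv[egh,egs,egu,egz,ehi,ehk,ehs,ehu,ehy,ehz,eik,eis,eiu,eiz,eku,eky,ekz,esu,esy,esz,euz,eyz,ghi,gku,gky,guy,hks] rk=27  ker:ghs,ghu,ghz,giz,gsu,gsy,hik,hiz,hku,hsu,hsy,hsz,huy,huz,hyz,iku,ikz,iuz,ksu,ksy,kuy,kuz,suy,syz,uyz
∂3: piv[eghu,eghz,egsu,ehik,ehsu,ehsy,ehsz,ehyz,eiku,eikz,eiuz,ekuz,esyz,ghiz,ghsu,gkuy,gsuy,huyz,ksuy] rk=19  ker:hsyz,ikuz
rk∂_3=19

rank∂_3=19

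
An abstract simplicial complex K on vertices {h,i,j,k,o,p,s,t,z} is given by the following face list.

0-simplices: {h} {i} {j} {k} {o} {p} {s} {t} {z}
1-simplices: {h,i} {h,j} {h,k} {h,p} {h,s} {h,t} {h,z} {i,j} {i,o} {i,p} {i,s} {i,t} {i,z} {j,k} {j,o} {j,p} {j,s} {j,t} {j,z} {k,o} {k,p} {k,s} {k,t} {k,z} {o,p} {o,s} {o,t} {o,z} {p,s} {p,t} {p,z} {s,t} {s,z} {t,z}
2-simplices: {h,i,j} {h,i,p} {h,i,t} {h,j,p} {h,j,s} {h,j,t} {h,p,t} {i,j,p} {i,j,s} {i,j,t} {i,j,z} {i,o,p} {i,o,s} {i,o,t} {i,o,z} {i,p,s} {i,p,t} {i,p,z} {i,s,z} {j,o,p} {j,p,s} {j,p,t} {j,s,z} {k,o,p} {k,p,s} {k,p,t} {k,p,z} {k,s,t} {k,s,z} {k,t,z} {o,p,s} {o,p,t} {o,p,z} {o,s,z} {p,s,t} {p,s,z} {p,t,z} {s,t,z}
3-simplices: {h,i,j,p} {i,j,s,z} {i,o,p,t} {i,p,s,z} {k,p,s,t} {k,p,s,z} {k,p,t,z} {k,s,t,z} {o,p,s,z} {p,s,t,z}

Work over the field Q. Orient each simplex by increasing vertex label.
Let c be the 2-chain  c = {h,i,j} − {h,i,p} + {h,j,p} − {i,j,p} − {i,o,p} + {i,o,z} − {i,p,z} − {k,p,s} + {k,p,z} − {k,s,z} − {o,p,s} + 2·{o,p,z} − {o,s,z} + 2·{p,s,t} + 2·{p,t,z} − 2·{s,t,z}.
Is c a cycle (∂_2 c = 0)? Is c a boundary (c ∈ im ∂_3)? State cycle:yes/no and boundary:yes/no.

cycle:yes boundary:no

n_0=9 n_1=34 n_2=38 n_3=10  [Q]
∂1: piv[hi,hj,hk,hp,hs,ht,hz,io] rk=8  ker:ij,ip,is,it,iz,jk,jo,jp,js,jt,jz,ko,kp,ks,kt,kz,op,os,ot,oz,ps,pt,pz,st,sz,tz
∂2: piv[hij,hip,hit,hjp,hjs,hjt,hpt,ijs,ijz,iop,ios,iot,ioz,ips,ipz,isz,jop,kop,kps,kpt,kpz,kst,ktz] rk=23  ker:ijp,ijt,ipt,jps,jpt,jsz,ksz,ops,opt,opz,osz,pst,psz,ptz,stz
∂3: piv[hijp,ijsz,iopt,ipsz,kpst,kpsz,kptz,kstz,opsz] rk=9  ker:pstz
∂2c = 0
c vs im∂3: residual ≠ 0 ⇒ not boundary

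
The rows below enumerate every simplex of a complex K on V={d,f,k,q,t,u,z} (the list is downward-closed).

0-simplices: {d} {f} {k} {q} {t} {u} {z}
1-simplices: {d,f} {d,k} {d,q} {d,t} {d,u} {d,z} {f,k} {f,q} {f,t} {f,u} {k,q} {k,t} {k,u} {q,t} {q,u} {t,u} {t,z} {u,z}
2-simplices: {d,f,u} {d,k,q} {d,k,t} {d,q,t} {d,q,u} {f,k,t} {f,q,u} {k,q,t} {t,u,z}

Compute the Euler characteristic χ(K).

χ(K)=-2

n_0=7 n_1=18 n_2=9
χ=+7−18+9=-2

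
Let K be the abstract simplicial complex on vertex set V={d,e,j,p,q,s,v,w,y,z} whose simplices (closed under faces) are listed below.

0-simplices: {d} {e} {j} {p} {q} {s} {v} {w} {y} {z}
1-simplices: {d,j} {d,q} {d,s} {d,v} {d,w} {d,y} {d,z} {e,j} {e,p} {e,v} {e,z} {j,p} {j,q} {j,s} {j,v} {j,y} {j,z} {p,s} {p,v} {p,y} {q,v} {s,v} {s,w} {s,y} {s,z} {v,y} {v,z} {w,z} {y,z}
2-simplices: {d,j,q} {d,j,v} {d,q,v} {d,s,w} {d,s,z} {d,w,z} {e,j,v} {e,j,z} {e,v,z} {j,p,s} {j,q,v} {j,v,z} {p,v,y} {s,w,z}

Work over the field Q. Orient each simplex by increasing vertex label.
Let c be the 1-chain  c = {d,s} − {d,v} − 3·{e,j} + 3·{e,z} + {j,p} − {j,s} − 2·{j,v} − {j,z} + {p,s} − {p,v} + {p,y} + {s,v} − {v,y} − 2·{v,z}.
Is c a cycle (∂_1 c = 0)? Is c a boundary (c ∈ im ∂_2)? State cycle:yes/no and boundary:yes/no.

n_0=10 n_1=29 n_2=14  [Q]
∂1: piv[dj,dq,ds,dv,dw,dy,dz,ej,ep] rk=9  ker:ev,ez,jp,jq,js,jv,jy,jz,ps,pv,py,qv,sv,sw,sy,sz,vy,vz,wz,yz
∂2: piv[djq,djv,dqv,dsw,dsz,dwz,ejv,ejz,evz,jps,pvy] rk=11  ker:jqv,jvz,swz
∂1c = 0
c vs im∂2: residual ≠ 0 ⇒ not boundary

cycle:yes boundary:no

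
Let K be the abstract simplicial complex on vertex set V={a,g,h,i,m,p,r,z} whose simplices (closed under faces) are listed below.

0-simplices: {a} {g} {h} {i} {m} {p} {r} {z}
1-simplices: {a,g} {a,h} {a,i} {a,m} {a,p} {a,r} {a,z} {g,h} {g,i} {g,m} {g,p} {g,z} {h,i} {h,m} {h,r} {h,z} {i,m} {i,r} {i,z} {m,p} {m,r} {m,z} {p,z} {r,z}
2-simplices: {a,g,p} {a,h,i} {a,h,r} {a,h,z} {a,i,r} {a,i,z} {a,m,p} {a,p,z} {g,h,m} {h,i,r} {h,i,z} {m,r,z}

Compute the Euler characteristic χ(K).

n_0=8 n_1=24 n_2=12
χ=+8−24+12=-4

χ(K)=-4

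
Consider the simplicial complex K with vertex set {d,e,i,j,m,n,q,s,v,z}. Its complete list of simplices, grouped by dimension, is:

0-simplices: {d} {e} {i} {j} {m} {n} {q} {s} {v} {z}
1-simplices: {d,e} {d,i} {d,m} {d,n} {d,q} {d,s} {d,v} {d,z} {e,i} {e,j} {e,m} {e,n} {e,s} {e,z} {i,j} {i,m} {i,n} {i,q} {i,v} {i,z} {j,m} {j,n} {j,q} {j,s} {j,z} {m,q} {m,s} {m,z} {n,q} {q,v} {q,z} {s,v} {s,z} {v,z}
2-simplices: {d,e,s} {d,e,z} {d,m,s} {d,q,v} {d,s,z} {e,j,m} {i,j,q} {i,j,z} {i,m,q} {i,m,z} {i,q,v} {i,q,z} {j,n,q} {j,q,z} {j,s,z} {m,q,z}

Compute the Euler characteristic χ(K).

χ(K)=-8

n_0=10 n_1=34 n_2=16
χ=+10−34+16=-8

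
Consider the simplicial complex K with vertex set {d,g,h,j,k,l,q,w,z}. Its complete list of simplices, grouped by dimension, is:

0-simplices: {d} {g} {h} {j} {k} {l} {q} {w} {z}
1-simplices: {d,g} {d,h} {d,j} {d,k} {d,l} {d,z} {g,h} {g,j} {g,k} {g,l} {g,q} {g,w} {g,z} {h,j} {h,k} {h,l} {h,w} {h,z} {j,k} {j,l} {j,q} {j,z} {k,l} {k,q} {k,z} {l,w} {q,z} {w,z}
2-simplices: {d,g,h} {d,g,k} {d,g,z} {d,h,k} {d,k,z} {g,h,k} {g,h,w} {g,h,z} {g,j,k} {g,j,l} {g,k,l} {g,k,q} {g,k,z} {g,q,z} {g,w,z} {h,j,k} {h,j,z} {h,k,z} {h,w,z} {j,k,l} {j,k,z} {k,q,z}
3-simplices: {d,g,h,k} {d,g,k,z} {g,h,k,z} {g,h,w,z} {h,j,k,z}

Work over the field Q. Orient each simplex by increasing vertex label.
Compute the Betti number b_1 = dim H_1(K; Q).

b_1=5

n_0=9 n_1=28 n_2=22 n_3=5  [Q]
∂1: piv[dg,dh,dj,dk,dl,dz,gq,gw] rk=8  ker:gh,gj,gk,gl,gz,hj,hk,hl,hw,hz,jk,jl,jq,jz,kl,kq,kz,lw,qz,wz
∂2: piv[dgh,dgk,dgz,dhk,dkz,ghw,ghz,gjk,gjl,gkl,gkq,gqz,gwz,hjk,hjz] rk=15  ker:ghk,gkz,hkz,hwz,jkl,jkz,kqz
∂3: piv[dghk,dgkz,ghkz,ghwz,hjkz] rk=5
b_1=(28−8)−15=5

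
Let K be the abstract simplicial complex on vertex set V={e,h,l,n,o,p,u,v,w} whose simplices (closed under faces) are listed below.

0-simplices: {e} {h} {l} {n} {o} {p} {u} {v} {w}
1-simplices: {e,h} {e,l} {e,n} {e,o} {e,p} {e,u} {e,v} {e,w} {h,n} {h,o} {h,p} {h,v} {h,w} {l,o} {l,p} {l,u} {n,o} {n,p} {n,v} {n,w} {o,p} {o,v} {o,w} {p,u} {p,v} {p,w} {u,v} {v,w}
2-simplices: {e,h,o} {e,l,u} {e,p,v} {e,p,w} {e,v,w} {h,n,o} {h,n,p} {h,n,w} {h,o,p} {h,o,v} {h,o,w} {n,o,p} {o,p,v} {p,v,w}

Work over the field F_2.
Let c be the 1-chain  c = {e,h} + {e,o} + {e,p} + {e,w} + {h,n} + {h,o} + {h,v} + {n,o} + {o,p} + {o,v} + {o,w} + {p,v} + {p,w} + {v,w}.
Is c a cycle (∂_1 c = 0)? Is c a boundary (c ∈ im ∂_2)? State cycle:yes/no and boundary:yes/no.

n_0=9 n_1=28 n_2=14  [Z2]
∂1: piv[eh,el,en,eo,ep,eu,ev,ew] rk=8  ker:hn,ho,hp,hv,hw,lo,lp,lu,no,np,nv,nw,op,ov,ow,pu,pv,pw,uv,vw
∂2: piv[eho,elu,epv,epw,evw,hno,hnp,hnw,hop,hov,how,opv] rk=12  ker:nop,pvw
∂1c = 0
c vs im∂2: residual ≠ 0 ⇒ not boundary

cycle:yes boundary:no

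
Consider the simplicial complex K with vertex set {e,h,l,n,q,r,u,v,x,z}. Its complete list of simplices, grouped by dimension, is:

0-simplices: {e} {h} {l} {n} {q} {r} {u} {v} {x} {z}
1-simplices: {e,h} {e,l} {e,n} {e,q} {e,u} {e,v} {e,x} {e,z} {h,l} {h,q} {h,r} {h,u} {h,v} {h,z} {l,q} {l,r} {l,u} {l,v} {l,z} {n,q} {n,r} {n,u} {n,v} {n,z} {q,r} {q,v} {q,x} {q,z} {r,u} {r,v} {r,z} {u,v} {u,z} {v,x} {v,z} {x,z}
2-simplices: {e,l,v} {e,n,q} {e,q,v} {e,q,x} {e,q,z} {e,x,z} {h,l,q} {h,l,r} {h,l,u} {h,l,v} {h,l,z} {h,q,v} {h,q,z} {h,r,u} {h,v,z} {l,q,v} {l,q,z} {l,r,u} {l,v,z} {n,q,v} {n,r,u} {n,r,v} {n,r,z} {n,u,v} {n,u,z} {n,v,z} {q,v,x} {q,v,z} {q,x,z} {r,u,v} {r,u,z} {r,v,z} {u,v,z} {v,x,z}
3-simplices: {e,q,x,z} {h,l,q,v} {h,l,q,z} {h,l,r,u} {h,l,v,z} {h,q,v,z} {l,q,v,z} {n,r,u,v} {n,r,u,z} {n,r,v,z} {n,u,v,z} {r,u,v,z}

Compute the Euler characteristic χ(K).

n_0=10 n_1=36 n_2=34 n_3=12
χ=+10−36+34−12=-4

χ(K)=-4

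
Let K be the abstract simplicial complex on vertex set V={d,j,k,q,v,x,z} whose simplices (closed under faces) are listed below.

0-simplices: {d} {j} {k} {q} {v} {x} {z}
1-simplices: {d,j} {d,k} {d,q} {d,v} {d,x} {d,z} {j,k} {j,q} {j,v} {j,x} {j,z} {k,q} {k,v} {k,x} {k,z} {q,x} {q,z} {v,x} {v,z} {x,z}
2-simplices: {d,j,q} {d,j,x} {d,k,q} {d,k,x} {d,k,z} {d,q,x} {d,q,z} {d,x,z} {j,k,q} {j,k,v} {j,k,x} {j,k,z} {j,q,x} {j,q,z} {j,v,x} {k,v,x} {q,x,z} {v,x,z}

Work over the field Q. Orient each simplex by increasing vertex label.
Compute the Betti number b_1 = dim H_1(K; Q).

b_1=1

n_0=7 n_1=20 n_2=18  [Q]
∂1: piv[dj,dk,dq,dv,dx,dz] rk=6  ker:jk,jq,jv,jx,jz,kq,kv,kx,kz,qx,qz,vx,vz,xz
∂2: piv[djq,djx,dkq,dkx,dkz,dqx,dqz,dxz,jkq,jkv,jkz,jvx,vxz] rk=13  ker:jkx,jqx,jqz,kvx,qxz
b_1=(20−6)−13=1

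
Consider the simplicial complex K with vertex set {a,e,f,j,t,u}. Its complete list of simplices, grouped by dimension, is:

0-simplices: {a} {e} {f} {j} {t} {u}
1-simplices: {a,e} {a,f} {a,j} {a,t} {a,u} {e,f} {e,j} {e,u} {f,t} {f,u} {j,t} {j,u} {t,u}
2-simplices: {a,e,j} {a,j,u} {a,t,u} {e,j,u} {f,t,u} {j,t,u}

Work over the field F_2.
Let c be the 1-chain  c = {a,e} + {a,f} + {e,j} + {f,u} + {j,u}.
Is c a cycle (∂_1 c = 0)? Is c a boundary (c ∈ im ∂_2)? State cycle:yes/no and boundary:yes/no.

n_0=6 n_1=13 n_2=6  [Z2]
∂1: piv[ae,af,aj,at,au] rk=5  ker:ef,ej,eu,ft,fu,jt,ju,tu
∂2: piv[aej,aju,atu,eju,ftu,jtu] rk=6
∂1c = 0
c vs im∂2: residual ≠ 0 ⇒ not boundary

cycle:yes boundary:no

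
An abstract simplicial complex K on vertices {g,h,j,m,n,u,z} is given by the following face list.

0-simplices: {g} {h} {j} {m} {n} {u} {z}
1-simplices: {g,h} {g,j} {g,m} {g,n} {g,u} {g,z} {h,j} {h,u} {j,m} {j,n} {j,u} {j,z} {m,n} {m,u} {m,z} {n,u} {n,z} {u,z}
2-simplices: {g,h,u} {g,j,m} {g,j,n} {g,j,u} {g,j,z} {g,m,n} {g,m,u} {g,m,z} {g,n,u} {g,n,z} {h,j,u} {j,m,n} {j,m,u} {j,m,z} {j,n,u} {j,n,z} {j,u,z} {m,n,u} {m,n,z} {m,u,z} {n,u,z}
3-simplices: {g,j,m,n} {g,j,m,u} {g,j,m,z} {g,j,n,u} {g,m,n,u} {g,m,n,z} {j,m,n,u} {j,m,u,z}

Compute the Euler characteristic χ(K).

n_0=7 n_1=18 n_2=21 n_3=8
χ=+7−18+21−8=2

χ(K)=2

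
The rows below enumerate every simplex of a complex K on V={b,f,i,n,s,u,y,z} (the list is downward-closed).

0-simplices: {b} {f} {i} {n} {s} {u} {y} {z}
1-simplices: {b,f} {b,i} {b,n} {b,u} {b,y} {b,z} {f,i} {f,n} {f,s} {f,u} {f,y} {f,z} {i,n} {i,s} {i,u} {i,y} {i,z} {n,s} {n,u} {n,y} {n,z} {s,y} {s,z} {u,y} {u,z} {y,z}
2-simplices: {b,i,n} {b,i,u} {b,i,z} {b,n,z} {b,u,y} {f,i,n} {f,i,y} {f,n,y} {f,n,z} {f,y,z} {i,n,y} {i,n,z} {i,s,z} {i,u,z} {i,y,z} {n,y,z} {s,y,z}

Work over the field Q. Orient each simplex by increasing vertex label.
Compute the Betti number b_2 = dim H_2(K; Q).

n_0=8 n_1=26 n_2=17  [Q]
∂1: piv[bf,bi,bn,bu,by,bz,fs] rk=7  ker:fi,fn,fu,fy,fz,in,is,iu,iy,iz,ns,nu,ny,nz,sy,sz,uy,uz,yz
∂2: piv[bin,biu,biz,bnz,buy,fin,fiy,fny,fnz,fyz,isz,iuz,syz] rk=13  ker:iny,inz,iyz,nyz
b_2=(17−13)−0=4

b_2=4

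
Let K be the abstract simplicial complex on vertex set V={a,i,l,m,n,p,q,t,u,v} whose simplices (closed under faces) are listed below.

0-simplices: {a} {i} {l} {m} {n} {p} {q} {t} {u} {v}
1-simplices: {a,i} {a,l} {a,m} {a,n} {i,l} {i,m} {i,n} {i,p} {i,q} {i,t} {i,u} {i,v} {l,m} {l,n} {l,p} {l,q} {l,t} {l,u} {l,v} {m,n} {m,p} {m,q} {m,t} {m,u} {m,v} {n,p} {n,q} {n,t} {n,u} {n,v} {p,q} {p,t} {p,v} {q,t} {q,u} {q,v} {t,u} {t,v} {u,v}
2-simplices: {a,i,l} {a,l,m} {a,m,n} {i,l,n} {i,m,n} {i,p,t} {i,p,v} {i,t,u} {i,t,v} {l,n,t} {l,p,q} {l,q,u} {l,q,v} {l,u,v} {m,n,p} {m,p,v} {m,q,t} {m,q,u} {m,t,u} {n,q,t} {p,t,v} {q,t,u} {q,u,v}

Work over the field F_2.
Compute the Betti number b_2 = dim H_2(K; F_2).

b_2=3

n_0=10 n_1=39 n_2=23  [Z2]
∂1: piv[ai,al,am,an,ip,iq,it,iu,iv] rk=9  ker:il,im,in,lm,ln,lp,lq,lt,lu,lv,mn,mp,mq,mt,mu,mv,np,nq,nt,nu,nv,pq,pt,pv,qt,qu,qv,tu,tv,uv
∂2: piv[ail,alm,amn,iln,imn,ipt,ipv,itu,itv,lnt,lpq,lqu,lqv,luv,mnp,mpv,mqt,mqu,mtu,nqt] rk=20  ker:ptv,qtu,quv
b_2=(23−20)−0=3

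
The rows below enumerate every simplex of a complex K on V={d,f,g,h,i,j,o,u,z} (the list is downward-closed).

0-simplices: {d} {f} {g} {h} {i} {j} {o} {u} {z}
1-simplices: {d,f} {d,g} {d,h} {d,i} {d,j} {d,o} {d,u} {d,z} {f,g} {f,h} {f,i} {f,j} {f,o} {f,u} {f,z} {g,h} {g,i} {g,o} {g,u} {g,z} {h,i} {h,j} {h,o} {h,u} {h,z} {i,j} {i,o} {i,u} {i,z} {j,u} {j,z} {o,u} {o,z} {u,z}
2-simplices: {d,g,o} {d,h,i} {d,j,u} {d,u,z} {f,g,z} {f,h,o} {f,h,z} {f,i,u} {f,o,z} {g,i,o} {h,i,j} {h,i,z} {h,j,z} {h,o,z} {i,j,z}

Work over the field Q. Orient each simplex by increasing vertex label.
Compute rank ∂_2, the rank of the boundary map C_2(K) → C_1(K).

rank∂_2=13

n_0=9 n_1=34 n_2=15  [Q]
∂1: piv[df,dg,dh,di,dj,do,du,dz] rk=8  ker:fg,fh,fi,fj,fo,fu,fz,gh,gi,go,gu,gz,hi,hj,ho,hu,hz,ij,io,iu,iz,ju,jz,ou,oz,uz
∂2: piv[dgo,dhi,dju,duz,fgz,fho,fhz,fiu,foz,gio,hij,hiz,hjz] rk=13  ker:hoz,ijz
rk∂_2=13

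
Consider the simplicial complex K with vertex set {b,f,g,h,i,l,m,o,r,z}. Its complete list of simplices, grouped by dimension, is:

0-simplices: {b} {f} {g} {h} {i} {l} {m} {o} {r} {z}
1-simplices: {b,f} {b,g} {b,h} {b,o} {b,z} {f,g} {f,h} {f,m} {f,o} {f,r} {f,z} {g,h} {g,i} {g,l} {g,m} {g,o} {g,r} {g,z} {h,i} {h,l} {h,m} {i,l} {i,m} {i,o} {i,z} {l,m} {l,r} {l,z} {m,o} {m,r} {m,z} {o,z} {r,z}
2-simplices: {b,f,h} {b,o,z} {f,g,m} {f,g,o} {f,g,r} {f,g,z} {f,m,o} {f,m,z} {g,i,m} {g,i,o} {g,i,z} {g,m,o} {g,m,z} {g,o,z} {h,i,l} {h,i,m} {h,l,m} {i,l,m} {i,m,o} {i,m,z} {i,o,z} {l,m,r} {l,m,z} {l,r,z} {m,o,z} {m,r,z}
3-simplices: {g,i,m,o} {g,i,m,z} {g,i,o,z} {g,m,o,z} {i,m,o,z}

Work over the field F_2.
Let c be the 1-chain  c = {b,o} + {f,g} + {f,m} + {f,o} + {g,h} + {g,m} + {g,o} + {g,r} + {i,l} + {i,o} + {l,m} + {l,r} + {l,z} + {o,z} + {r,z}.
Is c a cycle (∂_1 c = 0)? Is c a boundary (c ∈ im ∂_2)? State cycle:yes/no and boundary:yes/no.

n_0=10 n_1=33 n_2=26 n_3=5  [Z2]
∂1: piv[bf,bg,bh,bo,bz,fm,fr,gi,gl] rk=9  ker:fg,fh,fo,fz,gh,gm,go,gr,gz,hi,hl,hm,il,im,io,iz,lm,lr,lz,mo,mr,mz,oz,rz
∂2: piv[bfh,boz,fgm,fgo,fgr,fgz,fmo,fmz,gim,gio,giz,goz,hil,him,hlm,lmr,lmz,lrz] rk=18  ker:gmo,gmz,ilm,imo,imz,ioz,moz,mrz
∂3: piv[gimo,gimz,gioz,gmoz] rk=4  ker:imoz
∂1c = {b} + {f} + {g} + {h} + {m} + {o} + {r} + {z}

cycle:no boundary:no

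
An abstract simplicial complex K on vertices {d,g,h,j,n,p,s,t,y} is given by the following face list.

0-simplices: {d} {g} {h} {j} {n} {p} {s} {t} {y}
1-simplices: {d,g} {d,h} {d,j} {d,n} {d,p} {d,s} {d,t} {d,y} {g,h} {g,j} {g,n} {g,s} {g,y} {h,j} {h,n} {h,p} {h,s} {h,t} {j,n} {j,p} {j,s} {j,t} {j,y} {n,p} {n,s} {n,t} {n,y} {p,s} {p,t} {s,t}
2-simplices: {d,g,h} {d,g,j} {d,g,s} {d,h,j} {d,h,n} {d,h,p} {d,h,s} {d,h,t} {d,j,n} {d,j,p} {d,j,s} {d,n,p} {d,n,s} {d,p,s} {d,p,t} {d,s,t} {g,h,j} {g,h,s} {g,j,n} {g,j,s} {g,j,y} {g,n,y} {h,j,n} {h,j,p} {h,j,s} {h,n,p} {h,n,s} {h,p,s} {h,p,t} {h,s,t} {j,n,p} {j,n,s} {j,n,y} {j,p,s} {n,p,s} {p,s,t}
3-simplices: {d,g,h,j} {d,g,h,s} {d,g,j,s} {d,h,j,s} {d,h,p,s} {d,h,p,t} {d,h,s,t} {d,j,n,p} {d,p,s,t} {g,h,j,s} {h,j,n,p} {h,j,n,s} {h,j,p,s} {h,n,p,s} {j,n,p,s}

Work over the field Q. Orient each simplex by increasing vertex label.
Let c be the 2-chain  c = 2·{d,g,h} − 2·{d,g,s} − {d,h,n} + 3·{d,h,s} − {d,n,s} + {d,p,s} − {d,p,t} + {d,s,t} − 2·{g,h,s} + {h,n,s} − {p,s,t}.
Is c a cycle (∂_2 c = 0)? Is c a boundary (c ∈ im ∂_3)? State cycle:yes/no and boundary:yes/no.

cycle:yes boundary:no

n_0=9 n_1=30 n_2=36 n_3=15  [Q]
∂1: piv[dg,dh,dj,dn,dp,ds,dt,dy] rk=8  ker:gh,gj,gn,gs,gy,hj,hn,hp,hs,ht,jn,jp,js,jt,jy,np,ns,nt,ny,ps,pt,st
∂2: piv[dgh,dgj,dgs,dhj,dhn,dhp,dhs,dht,djn,djp,djs,dnp,dns,dps,dpt,dst,gjn,gjy,gny] rk=19  ker:ghj,ghs,gjs,hjn,hjp,hjs,hnp,hns,hps,hpt,hst,jnp,jns,jny,jps,nps,pst
∂3: piv[dghj,dghs,dgjs,dhjs,dhps,dhpt,dhst,djnp,dpst,hjnp,hjns,hjps,hnps] rk=13  ker:ghjs,jnps
∂2c = 0
c vs im∂3: residual ≠ 0 ⇒ not boundary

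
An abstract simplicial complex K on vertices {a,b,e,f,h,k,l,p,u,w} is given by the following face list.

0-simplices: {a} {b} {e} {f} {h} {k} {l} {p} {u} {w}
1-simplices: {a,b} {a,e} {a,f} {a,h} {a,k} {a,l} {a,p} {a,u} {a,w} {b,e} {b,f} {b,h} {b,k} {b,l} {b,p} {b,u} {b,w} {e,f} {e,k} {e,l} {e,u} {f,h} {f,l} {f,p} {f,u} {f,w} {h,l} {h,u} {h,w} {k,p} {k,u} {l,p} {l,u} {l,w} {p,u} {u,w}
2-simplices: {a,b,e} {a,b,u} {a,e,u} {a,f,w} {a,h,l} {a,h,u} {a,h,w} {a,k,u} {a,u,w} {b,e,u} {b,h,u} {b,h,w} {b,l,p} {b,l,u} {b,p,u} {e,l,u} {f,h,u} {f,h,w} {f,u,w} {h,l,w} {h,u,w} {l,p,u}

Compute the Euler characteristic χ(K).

n_0=10 n_1=36 n_2=22
χ=+10−36+22=-4

χ(K)=-4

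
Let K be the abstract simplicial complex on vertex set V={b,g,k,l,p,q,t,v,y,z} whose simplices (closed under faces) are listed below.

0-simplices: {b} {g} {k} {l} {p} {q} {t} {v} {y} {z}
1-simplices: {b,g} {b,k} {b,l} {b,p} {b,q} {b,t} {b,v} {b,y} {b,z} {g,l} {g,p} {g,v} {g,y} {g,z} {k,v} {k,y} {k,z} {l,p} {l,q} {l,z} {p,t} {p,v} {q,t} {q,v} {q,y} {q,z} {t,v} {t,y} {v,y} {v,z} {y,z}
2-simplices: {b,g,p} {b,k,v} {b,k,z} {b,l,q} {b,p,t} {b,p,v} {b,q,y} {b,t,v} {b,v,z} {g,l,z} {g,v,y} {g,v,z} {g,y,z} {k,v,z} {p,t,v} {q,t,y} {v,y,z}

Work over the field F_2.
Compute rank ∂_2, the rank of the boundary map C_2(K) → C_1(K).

rank∂_2=14

n_0=10 n_1=31 n_2=17  [Z2]
∂1: piv[bg,bk,bl,bp,bq,bt,bv,by,bz] rk=9  ker:gl,gp,gv,gy,gz,kv,ky,kz,lp,lq,lz,pt,pv,qt,qv,qy,qz,tv,ty,vy,vz,yz
∂2: piv[bgp,bkv,bkz,blq,bpt,bpv,bqy,btv,bvz,glz,gvy,gvz,gyz,qty] rk=14  ker:kvz,ptv,vyz
rk∂_2=14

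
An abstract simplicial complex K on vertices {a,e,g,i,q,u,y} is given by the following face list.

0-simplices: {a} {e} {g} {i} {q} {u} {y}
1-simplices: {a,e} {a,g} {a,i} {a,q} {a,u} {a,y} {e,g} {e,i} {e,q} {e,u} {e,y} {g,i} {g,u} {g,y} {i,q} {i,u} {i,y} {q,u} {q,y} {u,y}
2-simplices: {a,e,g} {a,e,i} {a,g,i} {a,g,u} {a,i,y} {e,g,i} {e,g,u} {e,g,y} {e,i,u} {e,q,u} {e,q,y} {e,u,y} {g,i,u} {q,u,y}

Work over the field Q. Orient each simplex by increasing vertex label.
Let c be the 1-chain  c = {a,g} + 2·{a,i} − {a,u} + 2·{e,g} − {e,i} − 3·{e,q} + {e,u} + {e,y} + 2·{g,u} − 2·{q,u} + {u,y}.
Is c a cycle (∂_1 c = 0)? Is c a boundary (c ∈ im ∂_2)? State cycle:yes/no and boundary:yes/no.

cycle:no boundary:no

n_0=7 n_1=20 n_2=14  [Q]
∂1: piv[ae,ag,ai,aq,au,ay] rk=6  ker:eg,ei,eq,eu,ey,gi,gu,gy,iq,iu,iy,qu,qy,uy
∂2: piv[aeg,aei,agi,agu,aiy,egu,egy,eiu,equ,eqy,euy] rk=11  ker:egi,giu,quy
∂1c = −2·{a} + {g} + {i} − {q} − {u} + 2·{y}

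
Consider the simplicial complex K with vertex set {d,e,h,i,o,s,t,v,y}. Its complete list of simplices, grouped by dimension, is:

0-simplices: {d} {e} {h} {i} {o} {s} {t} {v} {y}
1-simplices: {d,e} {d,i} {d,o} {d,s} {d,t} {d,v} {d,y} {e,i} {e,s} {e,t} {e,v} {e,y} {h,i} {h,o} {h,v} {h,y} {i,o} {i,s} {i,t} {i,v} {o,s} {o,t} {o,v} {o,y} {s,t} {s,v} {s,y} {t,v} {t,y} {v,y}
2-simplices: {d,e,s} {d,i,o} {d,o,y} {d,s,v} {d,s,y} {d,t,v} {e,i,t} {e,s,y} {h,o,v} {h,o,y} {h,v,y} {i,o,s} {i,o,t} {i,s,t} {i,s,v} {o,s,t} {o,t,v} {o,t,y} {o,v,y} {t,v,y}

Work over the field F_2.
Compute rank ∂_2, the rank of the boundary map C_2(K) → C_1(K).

n_0=9 n_1=30 n_2=20  [Z2]
∂1: piv[de,di,do,ds,dt,dv,dy,hi] rk=8  ker:ei,es,et,ev,ey,ho,hv,hy,io,is,it,iv,os,ot,ov,oy,st,sv,sy,tv,ty,vy
∂2: piv[des,dio,doy,dsv,dsy,dtv,eit,esy,hov,hoy,hvy,ios,iot,ist,isv,otv,oty] rk=17  ker:ost,ovy,tvy
rk∂_2=17

rank∂_2=17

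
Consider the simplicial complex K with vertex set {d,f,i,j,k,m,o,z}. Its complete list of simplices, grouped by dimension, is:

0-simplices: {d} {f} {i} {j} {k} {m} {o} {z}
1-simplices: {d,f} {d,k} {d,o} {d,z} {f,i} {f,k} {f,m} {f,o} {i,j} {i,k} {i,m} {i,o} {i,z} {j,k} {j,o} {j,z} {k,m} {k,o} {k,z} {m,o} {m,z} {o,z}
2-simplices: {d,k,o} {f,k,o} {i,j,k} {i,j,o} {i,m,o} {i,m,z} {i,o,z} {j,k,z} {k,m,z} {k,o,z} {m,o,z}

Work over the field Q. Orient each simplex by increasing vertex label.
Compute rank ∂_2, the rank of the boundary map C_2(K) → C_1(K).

n_0=8 n_1=22 n_2=11  [Q]
∂1: piv[df,dk,do,dz,fi,fm,ij] rk=7  ker:fk,fo,ik,im,io,iz,jk,jo,jz,km,ko,kz,mo,mz,oz
∂2: piv[dko,fko,ijk,ijo,imo,imz,ioz,jkz,kmz,koz] rk=10  ker:moz
rk∂_2=10

rank∂_2=10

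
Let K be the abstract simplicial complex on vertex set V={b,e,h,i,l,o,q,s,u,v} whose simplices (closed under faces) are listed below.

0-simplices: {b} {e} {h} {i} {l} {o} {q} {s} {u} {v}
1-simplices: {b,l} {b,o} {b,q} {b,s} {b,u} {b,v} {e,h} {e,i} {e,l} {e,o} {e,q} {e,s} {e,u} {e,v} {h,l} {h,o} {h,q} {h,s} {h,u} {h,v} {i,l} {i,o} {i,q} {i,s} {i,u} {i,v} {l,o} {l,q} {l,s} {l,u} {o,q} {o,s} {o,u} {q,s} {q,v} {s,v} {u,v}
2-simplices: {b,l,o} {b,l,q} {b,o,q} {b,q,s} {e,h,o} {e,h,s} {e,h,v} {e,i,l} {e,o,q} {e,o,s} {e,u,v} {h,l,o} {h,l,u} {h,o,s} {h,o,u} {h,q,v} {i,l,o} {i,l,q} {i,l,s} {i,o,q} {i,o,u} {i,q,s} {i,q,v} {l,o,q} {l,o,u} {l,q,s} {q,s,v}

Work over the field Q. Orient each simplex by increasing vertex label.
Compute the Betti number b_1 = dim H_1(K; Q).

n_0=10 n_1=37 n_2=27  [Q]
∂1: piv[bl,bo,bq,bs,bu,bv,eh,ei,el] rk=9  ker:eo,eq,es,eu,ev,hl,ho,hq,hs,hu,hv,il,io,iq,is,iu,iv,lo,lq,ls,lu,oq,os,ou,qs,qv,sv,uv
∂2: piv[blo,blq,boq,bqs,eho,ehs,ehv,eil,eoq,eos,euv,hlo,hlu,hou,hqv,ilo,ilq,ils,iou,iqs,iqv,qsv] rk=22  ker:hos,ioq,loq,lou,lqs
b_1=(37−9)−22=6

b_1=6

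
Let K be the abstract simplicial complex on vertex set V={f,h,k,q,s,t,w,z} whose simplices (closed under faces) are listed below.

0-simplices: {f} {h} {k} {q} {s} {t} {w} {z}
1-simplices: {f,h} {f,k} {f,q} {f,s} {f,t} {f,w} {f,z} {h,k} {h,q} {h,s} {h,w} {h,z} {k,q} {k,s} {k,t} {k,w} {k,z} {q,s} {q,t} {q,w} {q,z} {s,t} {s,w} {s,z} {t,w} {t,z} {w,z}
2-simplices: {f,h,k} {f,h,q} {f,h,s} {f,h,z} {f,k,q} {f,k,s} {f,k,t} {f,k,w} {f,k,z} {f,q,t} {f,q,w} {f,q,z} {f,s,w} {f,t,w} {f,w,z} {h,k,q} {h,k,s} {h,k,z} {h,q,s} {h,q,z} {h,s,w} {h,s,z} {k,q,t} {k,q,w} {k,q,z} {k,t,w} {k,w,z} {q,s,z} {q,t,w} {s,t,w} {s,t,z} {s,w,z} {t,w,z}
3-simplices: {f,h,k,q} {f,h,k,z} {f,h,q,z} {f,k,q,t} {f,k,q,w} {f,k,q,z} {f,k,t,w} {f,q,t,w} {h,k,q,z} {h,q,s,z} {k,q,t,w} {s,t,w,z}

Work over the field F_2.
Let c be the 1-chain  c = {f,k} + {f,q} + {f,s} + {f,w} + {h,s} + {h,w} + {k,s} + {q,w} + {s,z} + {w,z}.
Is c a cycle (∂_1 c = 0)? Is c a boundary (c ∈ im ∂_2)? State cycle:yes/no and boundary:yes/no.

cycle:yes boundary:yes

n_0=8 n_1=27 n_2=33 n_3=12  [Z2]
∂1: piv[fh,fk,fq,fs,ft,fw,fz] rk=7  ker:hk,hq,hs,hw,hz,kq,ks,kt,kw,kz,qs,qt,qw,qz,st,sw,sz,tw,tz,wz
∂2: piv[fhk,fhq,fhs,fhz,fkq,fks,fkt,fkw,fkz,fqt,fqw,fqz,fsw,ftw,fwz,hqs,hsw,hsz,stw,stz] rk=20  ker:hkq,hks,hkz,hqz,kqt,kqw,kqz,ktw,kwz,qsz,qtw,swz,twz
∂3: piv[fhkq,fhkz,fhqz,fkqt,fkqw,fkqz,fktw,fqtw,hqsz,stwz] rk=10  ker:hkqz,kqtw
∂1c = 0
c vs im∂2: reduces to 0 ⇒ boundary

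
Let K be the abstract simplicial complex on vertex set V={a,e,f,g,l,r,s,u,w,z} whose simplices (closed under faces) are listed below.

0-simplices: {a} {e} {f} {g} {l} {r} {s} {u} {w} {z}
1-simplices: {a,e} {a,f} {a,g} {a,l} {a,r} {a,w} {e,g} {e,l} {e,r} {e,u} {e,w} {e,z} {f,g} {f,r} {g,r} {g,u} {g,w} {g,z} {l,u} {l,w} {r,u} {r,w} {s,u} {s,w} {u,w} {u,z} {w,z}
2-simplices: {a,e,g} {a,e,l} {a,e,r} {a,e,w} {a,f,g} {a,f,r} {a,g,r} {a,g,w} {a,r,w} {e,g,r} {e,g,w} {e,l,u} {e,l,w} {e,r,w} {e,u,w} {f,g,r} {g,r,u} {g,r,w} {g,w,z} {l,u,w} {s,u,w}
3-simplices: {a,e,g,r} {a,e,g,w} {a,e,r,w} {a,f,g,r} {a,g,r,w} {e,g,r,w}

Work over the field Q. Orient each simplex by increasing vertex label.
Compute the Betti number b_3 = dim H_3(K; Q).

b_3=1

n_0=10 n_1=27 n_2=21 n_3=6  [Q]
∂1: piv[ae,af,ag,al,ar,aw,eu,ez,su] rk=9  ker:eg,el,er,ew,fg,fr,gr,gu,gw,gz,lu,lw,ru,rw,sw,uw,uz,wz
∂2: piv[aeg,ael,aer,aew,afg,afr,agr,agw,arw,elu,elw,euw,gru,gwz,suw] rk=15  ker:egr,egw,erw,fgr,grw,luw
∂3: piv[aegr,aegw,aerw,afgr,agrw] rk=5  ker:egrw
b_3=(6−5)−0=1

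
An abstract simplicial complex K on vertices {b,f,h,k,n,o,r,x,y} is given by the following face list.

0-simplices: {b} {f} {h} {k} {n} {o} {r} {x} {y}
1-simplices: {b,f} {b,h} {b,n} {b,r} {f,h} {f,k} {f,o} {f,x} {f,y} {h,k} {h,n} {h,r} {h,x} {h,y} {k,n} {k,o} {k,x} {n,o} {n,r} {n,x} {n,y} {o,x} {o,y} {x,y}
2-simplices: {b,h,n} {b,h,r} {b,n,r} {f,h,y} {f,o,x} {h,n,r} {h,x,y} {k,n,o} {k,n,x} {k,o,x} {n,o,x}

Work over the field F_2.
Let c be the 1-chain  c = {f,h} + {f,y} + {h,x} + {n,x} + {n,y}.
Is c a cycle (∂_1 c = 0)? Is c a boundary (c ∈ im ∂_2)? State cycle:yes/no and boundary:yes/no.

n_0=9 n_1=24 n_2=11  [Z2]
∂1: piv[bf,bh,bn,br,fk,fo,fx,fy] rk=8  ker:fh,hk,hn,hr,hx,hy,kn,ko,kx,no,nr,nx,ny,ox,oy,xy
∂2: piv[bhn,bhr,bnr,fhy,fox,hxy,kno,knx,kox] rk=9  ker:hnr,nox
∂1c = 0
c vs im∂2: residual ≠ 0 ⇒ not boundary

cycle:yes boundary:no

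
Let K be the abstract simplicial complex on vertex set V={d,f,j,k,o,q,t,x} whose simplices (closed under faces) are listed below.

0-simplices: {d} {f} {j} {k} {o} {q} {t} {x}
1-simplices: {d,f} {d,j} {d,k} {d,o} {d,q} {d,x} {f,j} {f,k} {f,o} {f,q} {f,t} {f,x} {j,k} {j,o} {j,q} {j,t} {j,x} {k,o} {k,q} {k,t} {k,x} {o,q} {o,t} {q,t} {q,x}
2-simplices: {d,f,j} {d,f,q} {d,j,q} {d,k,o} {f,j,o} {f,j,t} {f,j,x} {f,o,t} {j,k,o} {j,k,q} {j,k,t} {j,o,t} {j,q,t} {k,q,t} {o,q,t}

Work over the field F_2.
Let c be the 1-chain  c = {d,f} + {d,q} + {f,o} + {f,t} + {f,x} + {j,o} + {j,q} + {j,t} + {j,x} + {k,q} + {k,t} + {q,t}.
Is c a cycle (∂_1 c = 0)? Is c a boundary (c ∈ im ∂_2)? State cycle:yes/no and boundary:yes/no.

cycle:yes boundary:yes

n_0=8 n_1=25 n_2=15  [Z2]
∂1: piv[df,dj,dk,do,dq,dx,ft] rk=7  ker:fj,fk,fo,fq,fx,jk,jo,jq,jt,jx,ko,kq,kt,kx,oq,ot,qt,qx
∂2: piv[dfj,dfq,djq,dko,fjo,fjt,fjx,fot,jko,jkq,jkt,jqt,oqt] rk=13  ker:jot,kqt
∂1c = 0
c vs im∂2: reduces to 0 ⇒ boundary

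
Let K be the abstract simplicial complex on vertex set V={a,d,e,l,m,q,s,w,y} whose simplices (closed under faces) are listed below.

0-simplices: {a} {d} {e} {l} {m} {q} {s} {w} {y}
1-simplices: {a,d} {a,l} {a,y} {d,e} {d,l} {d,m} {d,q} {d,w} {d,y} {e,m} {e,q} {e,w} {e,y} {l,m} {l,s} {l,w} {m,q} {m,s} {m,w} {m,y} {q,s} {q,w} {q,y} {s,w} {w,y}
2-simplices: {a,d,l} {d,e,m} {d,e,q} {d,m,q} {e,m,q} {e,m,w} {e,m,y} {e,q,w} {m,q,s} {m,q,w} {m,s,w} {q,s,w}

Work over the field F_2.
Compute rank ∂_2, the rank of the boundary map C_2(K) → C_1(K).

n_0=9 n_1=25 n_2=12  [Z2]
∂1: piv[ad,al,ay,de,dm,dq,dw,ls] rk=8  ker:dl,dy,em,eq,ew,ey,lm,lw,mq,ms,mw,my,qs,qw,qy,sw,wy
∂2: piv[adl,dem,deq,dmq,emw,emy,eqw,mqs,msw] rk=9  ker:emq,mqw,qsw
rk∂_2=9

rank∂_2=9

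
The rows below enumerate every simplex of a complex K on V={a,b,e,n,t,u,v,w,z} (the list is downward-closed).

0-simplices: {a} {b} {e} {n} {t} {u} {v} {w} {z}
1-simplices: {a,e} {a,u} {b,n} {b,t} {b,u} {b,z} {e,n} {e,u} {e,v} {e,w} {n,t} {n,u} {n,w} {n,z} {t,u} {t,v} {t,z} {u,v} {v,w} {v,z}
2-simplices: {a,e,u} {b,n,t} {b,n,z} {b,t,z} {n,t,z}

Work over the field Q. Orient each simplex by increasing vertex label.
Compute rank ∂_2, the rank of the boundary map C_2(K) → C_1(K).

rank∂_2=4

n_0=9 n_1=20 n_2=5  [Q]
∂1: piv[ae,au,bn,bt,bu,bz,ev,ew] rk=8  ker:en,eu,nt,nu,nw,nz,tu,tv,tz,uv,vw,vz
∂2: piv[aeu,bnt,bnz,btz] rk=4  ker:ntz
rk∂_2=4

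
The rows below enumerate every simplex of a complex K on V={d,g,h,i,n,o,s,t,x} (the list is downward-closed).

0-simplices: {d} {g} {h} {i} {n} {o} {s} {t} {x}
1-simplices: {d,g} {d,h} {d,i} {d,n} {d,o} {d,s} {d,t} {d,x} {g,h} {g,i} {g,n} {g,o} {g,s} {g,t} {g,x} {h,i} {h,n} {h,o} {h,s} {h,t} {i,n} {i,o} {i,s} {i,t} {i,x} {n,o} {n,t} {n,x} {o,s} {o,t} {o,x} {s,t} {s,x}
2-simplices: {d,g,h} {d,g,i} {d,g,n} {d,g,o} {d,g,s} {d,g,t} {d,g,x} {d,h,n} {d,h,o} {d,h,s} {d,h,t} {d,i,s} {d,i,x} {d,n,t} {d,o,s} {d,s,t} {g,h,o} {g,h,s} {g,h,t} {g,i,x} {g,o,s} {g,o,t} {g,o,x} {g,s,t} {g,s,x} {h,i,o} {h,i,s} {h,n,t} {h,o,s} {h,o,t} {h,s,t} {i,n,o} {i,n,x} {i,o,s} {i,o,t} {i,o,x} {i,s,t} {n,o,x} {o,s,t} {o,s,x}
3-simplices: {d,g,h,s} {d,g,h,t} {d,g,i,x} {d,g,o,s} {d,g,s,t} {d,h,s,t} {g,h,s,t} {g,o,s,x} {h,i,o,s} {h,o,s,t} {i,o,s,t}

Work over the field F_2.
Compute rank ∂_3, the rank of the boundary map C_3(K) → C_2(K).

n_0=9 n_1=33 n_2=40 n_3=11  [Z2]
∂1: piv[dg,dh,di,dn,do,ds,dt,dx] rk=8  ker:gh,gi,gn,go,gs,gt,gx,hi,hn,ho,hs,ht,in,io,is,it,ix,no,nt,nx,os,ot,ox,st,sx
∂2: piv[dgh,dgi,dgn,dgo,dgs,dgt,dgx,dhn,dho,dhs,dht,dis,dix,dnt,dos,dst,got,gox,gsx,hio,his,ino,inx,iot] rk=24  ker:gho,ghs,ght,gix,gos,gst,hnt,hos,hot,hst,ios,iox,ist,nox,ost,osx
∂3: piv[dghs,dght,dgix,dgos,dgst,dhst,gosx,hios,host,iost] rk=10  ker:ghst
rk∂_3=10

rank∂_3=10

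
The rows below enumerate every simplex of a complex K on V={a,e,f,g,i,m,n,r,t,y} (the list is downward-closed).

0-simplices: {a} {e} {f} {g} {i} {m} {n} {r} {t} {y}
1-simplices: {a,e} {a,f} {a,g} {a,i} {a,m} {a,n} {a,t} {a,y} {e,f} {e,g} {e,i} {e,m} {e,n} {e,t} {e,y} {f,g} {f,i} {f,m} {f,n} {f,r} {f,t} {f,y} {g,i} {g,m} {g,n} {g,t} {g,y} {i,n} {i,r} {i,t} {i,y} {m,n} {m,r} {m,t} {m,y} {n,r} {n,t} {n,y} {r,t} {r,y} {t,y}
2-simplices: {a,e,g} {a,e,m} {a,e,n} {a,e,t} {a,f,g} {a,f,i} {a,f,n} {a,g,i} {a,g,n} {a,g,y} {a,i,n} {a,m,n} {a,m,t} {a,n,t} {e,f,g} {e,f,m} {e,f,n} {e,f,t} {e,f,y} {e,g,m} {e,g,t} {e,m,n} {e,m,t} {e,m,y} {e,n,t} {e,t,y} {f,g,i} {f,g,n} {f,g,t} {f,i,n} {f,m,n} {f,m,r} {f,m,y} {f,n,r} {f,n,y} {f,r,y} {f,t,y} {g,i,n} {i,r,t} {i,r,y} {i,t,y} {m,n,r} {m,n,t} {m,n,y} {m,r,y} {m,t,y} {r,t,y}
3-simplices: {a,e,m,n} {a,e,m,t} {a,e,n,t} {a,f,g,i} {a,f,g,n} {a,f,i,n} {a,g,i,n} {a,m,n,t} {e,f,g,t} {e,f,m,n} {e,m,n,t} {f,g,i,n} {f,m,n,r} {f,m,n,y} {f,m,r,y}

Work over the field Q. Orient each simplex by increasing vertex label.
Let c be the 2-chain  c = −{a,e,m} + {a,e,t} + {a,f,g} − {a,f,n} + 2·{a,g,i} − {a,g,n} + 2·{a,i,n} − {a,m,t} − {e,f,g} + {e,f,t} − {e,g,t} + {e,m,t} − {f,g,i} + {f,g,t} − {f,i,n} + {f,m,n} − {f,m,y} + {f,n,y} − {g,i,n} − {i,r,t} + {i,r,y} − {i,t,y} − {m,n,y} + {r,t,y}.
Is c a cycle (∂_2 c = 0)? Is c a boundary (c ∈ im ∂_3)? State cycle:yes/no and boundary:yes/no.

cycle:yes boundary:no

n_0=10 n_1=41 n_2=47 n_3=15  [Q]
∂1: piv[ae,af,ag,ai,am,an,at,ay,fr] rk=9  ker:ef,eg,ei,em,en,et,ey,fg,fi,fm,fn,ft,fy,gi,gm,gn,gt,gy,in,ir,it,iy,mn,mr,mt,my,nr,nt,ny,rt,ry,ty
∂2: piv[aeg,aem,aen,aet,afg,afi,afn,agi,agn,agy,ain,amn,amt,ant,efg,efm,eft,efy,egm,egt,emy,ety,fmr,fnr,fny,fry,irt,iry,ity] rk=29  ker:efn,emn,emt,ent,fgi,fgn,fgt,fin,fmn,fmy,fty,gin,mnr,mnt,mny,mry,mty,rty
∂3: piv[aemn,aemt,aent,afgi,afgn,afin,agin,amnt,efgt,efmn,fmnr,fmny,fmry] rk=13  ker:emnt,fgin
∂2c = 0
c vs im∂3: residual ≠ 0 ⇒ not boundary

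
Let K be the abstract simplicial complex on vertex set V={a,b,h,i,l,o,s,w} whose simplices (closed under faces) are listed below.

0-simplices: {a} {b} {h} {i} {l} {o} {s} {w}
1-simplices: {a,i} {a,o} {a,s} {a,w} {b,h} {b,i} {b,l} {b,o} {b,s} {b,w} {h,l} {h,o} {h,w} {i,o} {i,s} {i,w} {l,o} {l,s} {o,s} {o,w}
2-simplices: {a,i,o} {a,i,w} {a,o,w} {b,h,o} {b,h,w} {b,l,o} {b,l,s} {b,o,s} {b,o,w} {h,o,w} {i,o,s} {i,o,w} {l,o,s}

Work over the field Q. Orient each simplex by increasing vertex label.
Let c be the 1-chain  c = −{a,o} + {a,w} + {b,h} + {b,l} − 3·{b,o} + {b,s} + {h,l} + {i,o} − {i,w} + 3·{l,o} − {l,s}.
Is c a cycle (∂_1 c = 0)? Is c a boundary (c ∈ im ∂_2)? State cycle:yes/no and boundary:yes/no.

n_0=8 n_1=20 n_2=13  [Q]
∂1: piv[ai,ao,as,aw,bh,bi,bl] rk=7  ker:bo,bs,bw,hl,ho,hw,io,is,iw,lo,ls,os,ow
∂2: piv[aio,aiw,aow,bho,bhw,blo,bls,bos,bow,ios] rk=10  ker:how,iow,los
∂1c = 0
c vs im∂2: residual ≠ 0 ⇒ not boundary

cycle:yes boundary:no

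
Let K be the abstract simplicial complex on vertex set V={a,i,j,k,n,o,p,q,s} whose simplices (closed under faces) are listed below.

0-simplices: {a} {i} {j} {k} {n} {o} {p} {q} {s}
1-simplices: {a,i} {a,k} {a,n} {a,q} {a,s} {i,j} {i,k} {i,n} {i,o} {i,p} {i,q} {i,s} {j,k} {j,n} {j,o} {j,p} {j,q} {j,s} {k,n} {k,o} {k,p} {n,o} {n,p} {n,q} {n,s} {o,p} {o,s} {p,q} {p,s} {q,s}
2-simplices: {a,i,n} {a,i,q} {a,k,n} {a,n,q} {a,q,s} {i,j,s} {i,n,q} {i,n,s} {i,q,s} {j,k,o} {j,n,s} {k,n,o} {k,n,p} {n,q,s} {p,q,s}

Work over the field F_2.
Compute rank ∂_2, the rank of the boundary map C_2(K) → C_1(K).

rank∂_2=13

n_0=9 n_1=30 n_2=15  [Z2]
∂1: piv[ai,ak,an,aq,as,ij,io,ip] rk=8  ker:ik,in,iq,is,jk,jn,jo,jp,jq,js,kn,ko,kp,no,np,nq,ns,op,os,pq,ps,qs
∂2: piv[ain,aiq,akn,anq,aqs,ijs,ins,iqs,jko,jns,kno,knp,pqs] rk=13  ker:inq,nqs
rk∂_2=13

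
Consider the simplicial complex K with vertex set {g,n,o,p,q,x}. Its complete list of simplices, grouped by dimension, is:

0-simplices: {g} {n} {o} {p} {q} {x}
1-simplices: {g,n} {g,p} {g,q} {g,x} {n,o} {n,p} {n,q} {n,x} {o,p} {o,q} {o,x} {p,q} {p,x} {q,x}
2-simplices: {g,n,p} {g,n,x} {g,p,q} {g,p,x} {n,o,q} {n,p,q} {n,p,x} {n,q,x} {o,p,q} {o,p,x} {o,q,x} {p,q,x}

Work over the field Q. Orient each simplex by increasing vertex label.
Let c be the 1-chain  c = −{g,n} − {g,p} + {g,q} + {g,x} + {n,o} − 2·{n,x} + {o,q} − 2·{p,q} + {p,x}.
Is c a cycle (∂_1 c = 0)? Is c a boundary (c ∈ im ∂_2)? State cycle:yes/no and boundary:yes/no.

n_0=6 n_1=14 n_2=12  [Q]
∂1: piv[gn,gp,gq,gx,no] rk=5  ker:np,nq,nx,op,oq,ox,pq,px,qx
∂2: piv[gnp,gnx,gpq,gpx,noq,npq,nqx,opq,opx] rk=9  ker:npx,oqx,pqx
∂1c = 0
c vs im∂2: reduces to 0 ⇒ boundary

cycle:yes boundary:yes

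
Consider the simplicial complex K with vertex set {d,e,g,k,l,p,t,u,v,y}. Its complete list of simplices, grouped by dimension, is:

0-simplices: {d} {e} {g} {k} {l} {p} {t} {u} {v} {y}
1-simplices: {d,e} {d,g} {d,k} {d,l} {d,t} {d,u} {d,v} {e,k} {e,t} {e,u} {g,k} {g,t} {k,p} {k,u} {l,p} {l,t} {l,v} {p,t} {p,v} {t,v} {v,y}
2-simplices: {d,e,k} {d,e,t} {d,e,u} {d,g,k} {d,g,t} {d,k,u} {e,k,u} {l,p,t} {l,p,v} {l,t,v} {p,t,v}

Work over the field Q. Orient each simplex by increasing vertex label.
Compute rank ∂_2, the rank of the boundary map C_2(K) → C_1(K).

n_0=10 n_1=21 n_2=11  [Q]
∂1: piv[de,dg,dk,dl,dt,du,dv,kp,vy] rk=9  ker:ek,et,eu,gk,gt,ku,lp,lt,lv,pt,pv,tv
∂2: piv[dek,det,deu,dgk,dgt,dku,lpt,lpv,ltv] rk=9  ker:eku,ptv
rk∂_2=9

rank∂_2=9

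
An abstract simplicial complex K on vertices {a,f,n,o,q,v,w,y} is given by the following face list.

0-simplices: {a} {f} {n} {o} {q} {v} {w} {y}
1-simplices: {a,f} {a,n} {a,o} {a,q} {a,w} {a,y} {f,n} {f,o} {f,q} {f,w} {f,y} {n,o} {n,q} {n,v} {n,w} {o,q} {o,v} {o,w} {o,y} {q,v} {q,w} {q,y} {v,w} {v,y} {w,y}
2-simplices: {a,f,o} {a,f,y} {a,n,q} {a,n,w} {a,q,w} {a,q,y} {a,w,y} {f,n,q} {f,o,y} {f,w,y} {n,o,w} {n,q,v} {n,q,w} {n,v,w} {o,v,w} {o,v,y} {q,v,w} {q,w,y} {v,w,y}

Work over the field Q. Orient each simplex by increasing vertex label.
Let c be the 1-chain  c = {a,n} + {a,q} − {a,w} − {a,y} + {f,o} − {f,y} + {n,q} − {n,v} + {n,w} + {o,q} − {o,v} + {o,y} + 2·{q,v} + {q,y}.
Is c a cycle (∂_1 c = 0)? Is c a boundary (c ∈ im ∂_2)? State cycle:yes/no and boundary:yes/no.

cycle:yes boundary:no

n_0=8 n_1=25 n_2=19  [Q]
∂1: piv[af,an,ao,aq,aw,ay,nv] rk=7  ker:fn,fo,fq,fw,fy,no,nq,nw,oq,ov,ow,oy,qv,qw,qy,vw,vy,wy
∂2: piv[afo,afy,anq,anw,aqw,aqy,awy,fnq,foy,fwy,now,nqv,nvw,ovw,ovy,vwy] rk=16  ker:nqw,qvw,qwy
∂1c = 0
c vs im∂2: residual ≠ 0 ⇒ not boundary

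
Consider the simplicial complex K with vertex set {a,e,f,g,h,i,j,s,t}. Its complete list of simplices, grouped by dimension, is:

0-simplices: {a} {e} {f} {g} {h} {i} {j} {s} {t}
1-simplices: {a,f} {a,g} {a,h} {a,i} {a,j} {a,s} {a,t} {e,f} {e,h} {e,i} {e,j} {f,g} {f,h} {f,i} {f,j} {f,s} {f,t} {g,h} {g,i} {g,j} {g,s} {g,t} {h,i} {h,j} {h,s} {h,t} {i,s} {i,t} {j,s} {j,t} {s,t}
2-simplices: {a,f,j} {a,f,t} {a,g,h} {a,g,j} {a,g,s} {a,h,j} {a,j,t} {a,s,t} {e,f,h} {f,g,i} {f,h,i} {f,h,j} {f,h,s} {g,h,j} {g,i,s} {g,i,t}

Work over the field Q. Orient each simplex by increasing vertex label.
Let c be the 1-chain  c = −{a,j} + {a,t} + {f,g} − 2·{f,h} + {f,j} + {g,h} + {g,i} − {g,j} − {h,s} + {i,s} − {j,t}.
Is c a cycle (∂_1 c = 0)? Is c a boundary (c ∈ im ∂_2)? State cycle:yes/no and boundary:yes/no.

n_0=9 n_1=31 n_2=16  [Q]
∂1: piv[af,ag,ah,ai,aj,as,at,ef] rk=8  ker:eh,ei,ej,fg,fh,fi,fj,fs,ft,gh,gi,gj,gs,gt,hi,hj,hs,ht,is,it,js,jt,st
∂2: piv[afj,aft,agh,agj,ags,ahj,ajt,ast,efh,fgi,fhi,fhj,fhs,gis,git] rk=15  ker:ghj
∂1c = 0
c vs im∂2: residual ≠ 0 ⇒ not boundary

cycle:yes boundary:no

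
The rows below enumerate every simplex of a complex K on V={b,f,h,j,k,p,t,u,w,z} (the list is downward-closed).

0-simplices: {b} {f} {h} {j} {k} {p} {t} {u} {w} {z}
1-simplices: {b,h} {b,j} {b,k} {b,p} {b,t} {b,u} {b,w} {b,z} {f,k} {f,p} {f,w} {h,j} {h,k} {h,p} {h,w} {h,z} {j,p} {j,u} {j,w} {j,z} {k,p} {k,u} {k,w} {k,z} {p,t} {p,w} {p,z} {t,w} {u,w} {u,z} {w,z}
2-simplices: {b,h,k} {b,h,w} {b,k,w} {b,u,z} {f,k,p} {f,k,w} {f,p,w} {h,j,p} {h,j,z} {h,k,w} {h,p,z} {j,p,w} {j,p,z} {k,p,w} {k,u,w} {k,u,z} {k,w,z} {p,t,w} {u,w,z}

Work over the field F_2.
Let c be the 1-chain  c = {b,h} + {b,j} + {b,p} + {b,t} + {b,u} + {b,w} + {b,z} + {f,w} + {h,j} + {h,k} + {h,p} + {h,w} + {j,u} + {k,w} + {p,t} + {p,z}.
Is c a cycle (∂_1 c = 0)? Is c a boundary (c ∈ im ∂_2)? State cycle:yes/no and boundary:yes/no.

n_0=10 n_1=31 n_2=19  [Z2]
∂1: piv[bh,bj,bk,bp,bt,bu,bw,bz,fk] rk=9  ker:fp,fw,hj,hk,hp,hw,hz,jp,ju,jw,jz,kp,ku,kw,kz,pt,pw,pz,tw,uw,uz,wz
∂2: piv[bhk,bhw,bkw,buz,fkp,fkw,fpw,hjp,hjz,hpz,jpw,kuw,kuz,kwz,ptw] rk=15  ker:hkw,jpz,kpw,uwz
∂1c = {b} + {f} + {h} + {j}

cycle:no boundary:no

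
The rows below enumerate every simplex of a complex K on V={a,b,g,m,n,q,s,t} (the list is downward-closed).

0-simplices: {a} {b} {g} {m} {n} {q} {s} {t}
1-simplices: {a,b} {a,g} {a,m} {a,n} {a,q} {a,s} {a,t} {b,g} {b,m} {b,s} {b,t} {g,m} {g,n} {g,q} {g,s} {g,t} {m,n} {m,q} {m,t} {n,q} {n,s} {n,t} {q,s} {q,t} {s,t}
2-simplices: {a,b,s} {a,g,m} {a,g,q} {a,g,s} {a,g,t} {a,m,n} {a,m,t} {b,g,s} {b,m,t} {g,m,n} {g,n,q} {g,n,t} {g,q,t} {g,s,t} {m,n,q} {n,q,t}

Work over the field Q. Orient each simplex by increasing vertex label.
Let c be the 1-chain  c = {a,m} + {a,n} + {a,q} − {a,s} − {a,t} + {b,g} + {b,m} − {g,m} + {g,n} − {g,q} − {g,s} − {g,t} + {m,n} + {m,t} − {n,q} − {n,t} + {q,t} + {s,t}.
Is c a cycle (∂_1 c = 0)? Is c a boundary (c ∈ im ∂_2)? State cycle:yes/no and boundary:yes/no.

cycle:no boundary:no

n_0=8 n_1=25 n_2=16  [Q]
∂1: piv[ab,ag,am,an,aq,as,at] rk=7  ker:bg,bm,bs,bt,gm,gn,gq,gs,gt,mn,mq,mt,nq,ns,nt,qs,qt,st
∂2: piv[abs,agm,agq,ags,agt,amn,amt,bgs,bmt,gmn,gnq,gnt,gqt,gst,mnq] rk=15  ker:nqt
∂1c = −{a} − 2·{b} + 4·{g} − {m} + 5·{n} − 2·{q} − 3·{s}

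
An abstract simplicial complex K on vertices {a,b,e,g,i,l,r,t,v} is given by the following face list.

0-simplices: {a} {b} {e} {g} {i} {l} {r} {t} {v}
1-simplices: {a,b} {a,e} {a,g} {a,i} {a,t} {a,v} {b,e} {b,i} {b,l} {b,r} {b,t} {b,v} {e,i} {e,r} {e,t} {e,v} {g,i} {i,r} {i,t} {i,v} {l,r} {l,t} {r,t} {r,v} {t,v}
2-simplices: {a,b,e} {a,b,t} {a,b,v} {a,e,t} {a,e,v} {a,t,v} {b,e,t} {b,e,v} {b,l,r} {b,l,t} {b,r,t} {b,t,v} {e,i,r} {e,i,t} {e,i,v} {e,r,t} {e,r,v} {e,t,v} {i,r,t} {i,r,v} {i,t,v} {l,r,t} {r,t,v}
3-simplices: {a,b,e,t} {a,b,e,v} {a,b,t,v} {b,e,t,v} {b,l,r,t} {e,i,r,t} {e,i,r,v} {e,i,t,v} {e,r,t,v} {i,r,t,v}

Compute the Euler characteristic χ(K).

χ(K)=-3

n_0=9 n_1=25 n_2=23 n_3=10
χ=+9−25+23−10=-3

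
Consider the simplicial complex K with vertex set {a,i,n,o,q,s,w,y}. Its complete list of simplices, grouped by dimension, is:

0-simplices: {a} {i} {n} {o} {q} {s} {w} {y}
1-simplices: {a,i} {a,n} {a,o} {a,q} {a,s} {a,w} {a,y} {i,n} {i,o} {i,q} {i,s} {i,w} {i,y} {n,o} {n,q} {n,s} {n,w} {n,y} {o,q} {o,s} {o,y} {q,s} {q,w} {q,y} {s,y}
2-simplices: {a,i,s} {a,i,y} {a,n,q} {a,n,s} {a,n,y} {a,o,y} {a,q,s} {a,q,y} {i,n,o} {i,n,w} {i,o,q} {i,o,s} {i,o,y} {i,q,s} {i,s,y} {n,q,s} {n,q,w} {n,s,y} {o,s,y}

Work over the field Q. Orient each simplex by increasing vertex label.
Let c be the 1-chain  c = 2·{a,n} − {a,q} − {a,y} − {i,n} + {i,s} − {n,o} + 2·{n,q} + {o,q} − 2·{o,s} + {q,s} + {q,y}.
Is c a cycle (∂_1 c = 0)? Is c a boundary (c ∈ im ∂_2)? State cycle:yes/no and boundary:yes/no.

n_0=8 n_1=25 n_2=19  [Q]
∂1: piv[ai,an,ao,aq,as,aw,ay] rk=7  ker:in,io,iq,is,iw,iy,no,nq,ns,nw,ny,oq,os,oy,qs,qw,qy,sy
∂2: piv[ais,aiy,anq,ans,any,aoy,aqs,aqy,ino,inw,ioq,ios,ioy,iqs,isy,nqw] rk=16  ker:nqs,nsy,osy
∂1c = 0
c vs im∂2: reduces to 0 ⇒ boundary

cycle:yes boundary:yes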